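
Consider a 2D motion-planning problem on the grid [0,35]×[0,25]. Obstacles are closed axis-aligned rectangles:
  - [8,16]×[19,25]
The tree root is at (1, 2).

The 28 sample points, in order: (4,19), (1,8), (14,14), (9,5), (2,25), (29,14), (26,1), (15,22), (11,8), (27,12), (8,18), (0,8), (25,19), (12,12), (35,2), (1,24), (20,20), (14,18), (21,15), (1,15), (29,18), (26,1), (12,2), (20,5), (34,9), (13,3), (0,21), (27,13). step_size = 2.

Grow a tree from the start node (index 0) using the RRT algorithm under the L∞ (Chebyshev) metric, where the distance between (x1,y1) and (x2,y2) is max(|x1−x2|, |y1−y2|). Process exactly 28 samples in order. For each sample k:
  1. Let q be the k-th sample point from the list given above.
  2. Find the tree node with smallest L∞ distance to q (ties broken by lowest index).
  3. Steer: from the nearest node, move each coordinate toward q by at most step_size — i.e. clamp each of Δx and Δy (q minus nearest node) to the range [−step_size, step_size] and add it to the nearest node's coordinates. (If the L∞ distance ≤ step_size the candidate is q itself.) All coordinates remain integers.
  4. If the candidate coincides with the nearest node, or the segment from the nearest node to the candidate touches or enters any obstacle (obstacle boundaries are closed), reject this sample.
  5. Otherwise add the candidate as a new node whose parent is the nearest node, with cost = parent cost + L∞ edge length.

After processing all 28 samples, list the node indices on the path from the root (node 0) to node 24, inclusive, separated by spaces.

1. q=(4,19) nearest=0 d=17 new=(3,4) → add node 1 parent=0 cost=2
2. q=(1,8) nearest=1 d=4 new=(1,6) → add node 2 parent=1 cost=4
3. q=(14,14) nearest=1 d=11 new=(5,6) → add node 3 parent=1 cost=4
4. q=(9,5) nearest=3 d=4 new=(7,5) → add node 4 parent=3 cost=6
5. q=(2,25) nearest=2 d=19 new=(2,8) → add node 5 parent=2 cost=6
6. q=(29,14) nearest=4 d=22 new=(9,7) → add node 6 parent=4 cost=8
7. q=(26,1) nearest=6 d=17 new=(11,5) → add node 7 parent=6 cost=10
8. q=(15,22) nearest=5 d=14 new=(4,10) → add node 8 parent=5 cost=8
9. q=(11,8) nearest=6 d=2 new=(11,8) → add node 9 parent=6 cost=10
10. q=(27,12) nearest=7 d=16 new=(13,7) → add node 10 parent=7 cost=12
11. q=(8,18) nearest=8 d=8 new=(6,12) → add node 11 parent=8 cost=10
12. q=(0,8) nearest=2 d=2 new=(0,8) → add node 12 parent=2 cost=6
13. q=(25,19) nearest=10 d=12 new=(15,9) → add node 13 parent=10 cost=14
14. q=(12,12) nearest=13 d=3 new=(13,11) → add node 14 parent=13 cost=16
15. q=(35,2) nearest=13 d=20 new=(17,7) → add node 15 parent=13 cost=16
16. q=(1,24) nearest=11 d=12 new=(4,14) → add node 16 parent=11 cost=12
17. q=(20,20) nearest=14 d=9 new=(15,13) → add node 17 parent=14 cost=18
18. q=(14,18) nearest=17 d=5 new=(14,15) → add node 18 parent=17 cost=20
19. q=(21,15) nearest=13 d=6 new=(17,11) → add node 19 parent=13 cost=16
20. q=(1,15) nearest=16 d=3 new=(2,15) → add node 20 parent=16 cost=14
21. q=(29,18) nearest=15 d=12 new=(19,9) → add node 21 parent=15 cost=18
22. q=(26,1) nearest=21 d=8 new=(21,7) → add node 22 parent=21 cost=20
23. q=(12,2) nearest=7 d=3 new=(12,3) → add node 23 parent=7 cost=12
24. q=(20,5) nearest=22 d=2 new=(20,5) → add node 24 parent=22 cost=22
25. q=(34,9) nearest=22 d=13 new=(23,9) → add node 25 parent=22 cost=22
26. q=(13,3) nearest=23 d=1 new=(13,3) → add node 26 parent=23 cost=13
27. q=(0,21) nearest=20 d=6 new=(0,17) → add node 27 parent=20 cost=16
28. q=(27,13) nearest=25 d=4 new=(25,11) → add node 28 parent=25 cost=24

Path: 0 1 3 4 6 7 10 13 15 21 22 24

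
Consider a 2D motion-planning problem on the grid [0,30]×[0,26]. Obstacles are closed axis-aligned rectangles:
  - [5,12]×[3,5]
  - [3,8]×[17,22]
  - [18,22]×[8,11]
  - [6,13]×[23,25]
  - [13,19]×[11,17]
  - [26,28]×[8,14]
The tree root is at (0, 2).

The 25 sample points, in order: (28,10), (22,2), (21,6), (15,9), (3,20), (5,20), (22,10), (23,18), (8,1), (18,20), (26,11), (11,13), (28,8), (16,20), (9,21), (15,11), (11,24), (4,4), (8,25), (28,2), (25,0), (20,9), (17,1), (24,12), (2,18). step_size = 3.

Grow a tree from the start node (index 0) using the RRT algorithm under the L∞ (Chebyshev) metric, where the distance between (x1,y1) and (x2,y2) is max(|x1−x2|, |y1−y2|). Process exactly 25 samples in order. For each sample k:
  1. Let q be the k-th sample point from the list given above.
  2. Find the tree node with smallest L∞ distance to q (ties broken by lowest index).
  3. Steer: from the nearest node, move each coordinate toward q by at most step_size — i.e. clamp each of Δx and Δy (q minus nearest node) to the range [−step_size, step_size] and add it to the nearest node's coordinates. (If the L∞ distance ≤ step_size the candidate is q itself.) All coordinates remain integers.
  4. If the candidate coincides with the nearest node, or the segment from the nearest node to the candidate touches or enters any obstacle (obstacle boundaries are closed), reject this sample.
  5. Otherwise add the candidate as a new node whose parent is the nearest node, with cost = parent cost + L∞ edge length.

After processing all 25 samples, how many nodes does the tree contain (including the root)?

Node count: 13

1. q=(28,10) nearest=0 d=28 new=(3,5) → add node 1 parent=0 cost=3
2. q=(22,2) nearest=1 d=19 new=(6,2) → blocked by [5,12]×[3,5], reject
3. q=(21,6) nearest=1 d=18 new=(6,6) → add node 2 parent=1 cost=6
4. q=(15,9) nearest=2 d=9 new=(9,9) → add node 3 parent=2 cost=9
5. q=(3,20) nearest=3 d=11 new=(6,12) → add node 4 parent=3 cost=12
6. q=(5,20) nearest=4 d=8 new=(5,15) → add node 5 parent=4 cost=15
7. q=(22,10) nearest=3 d=13 new=(12,10) → add node 6 parent=3 cost=12
8. q=(23,18) nearest=6 d=11 new=(15,13) → blocked by [13,19]×[11,17], reject
9. q=(8,1) nearest=1 d=5 new=(6,2) → blocked by [5,12]×[3,5], reject
10. q=(18,20) nearest=6 d=10 new=(15,13) → blocked by [13,19]×[11,17], reject
11. q=(26,11) nearest=6 d=14 new=(15,11) → blocked by [13,19]×[11,17], reject
12. q=(11,13) nearest=6 d=3 new=(11,13) → add node 7 parent=6 cost=15
13. q=(28,8) nearest=6 d=16 new=(15,8) → add node 8 parent=6 cost=15
14. q=(16,20) nearest=7 d=7 new=(14,16) → blocked by [13,19]×[11,17], reject
15. q=(9,21) nearest=5 d=6 new=(8,18) → blocked by [3,8]×[17,22], reject
16. q=(15,11) nearest=6 d=3 new=(15,11) → blocked by [13,19]×[11,17], reject
17. q=(11,24) nearest=5 d=9 new=(8,18) → blocked by [3,8]×[17,22], reject
18. q=(4,4) nearest=1 d=1 new=(4,4) → add node 9 parent=1 cost=4
19. q=(8,25) nearest=5 d=10 new=(8,18) → blocked by [3,8]×[17,22], reject
20. q=(28,2) nearest=8 d=13 new=(18,5) → add node 10 parent=8 cost=18
21. q=(25,0) nearest=10 d=7 new=(21,2) → add node 11 parent=10 cost=21
22. q=(20,9) nearest=10 d=4 new=(20,8) → blocked by [18,22]×[8,11], reject
23. q=(17,1) nearest=10 d=4 new=(17,2) → add node 12 parent=10 cost=21
24. q=(24,12) nearest=10 d=7 new=(21,8) → blocked by [18,22]×[8,11], reject
25. q=(2,18) nearest=5 d=3 new=(2,18) → blocked by [3,8]×[17,22], reject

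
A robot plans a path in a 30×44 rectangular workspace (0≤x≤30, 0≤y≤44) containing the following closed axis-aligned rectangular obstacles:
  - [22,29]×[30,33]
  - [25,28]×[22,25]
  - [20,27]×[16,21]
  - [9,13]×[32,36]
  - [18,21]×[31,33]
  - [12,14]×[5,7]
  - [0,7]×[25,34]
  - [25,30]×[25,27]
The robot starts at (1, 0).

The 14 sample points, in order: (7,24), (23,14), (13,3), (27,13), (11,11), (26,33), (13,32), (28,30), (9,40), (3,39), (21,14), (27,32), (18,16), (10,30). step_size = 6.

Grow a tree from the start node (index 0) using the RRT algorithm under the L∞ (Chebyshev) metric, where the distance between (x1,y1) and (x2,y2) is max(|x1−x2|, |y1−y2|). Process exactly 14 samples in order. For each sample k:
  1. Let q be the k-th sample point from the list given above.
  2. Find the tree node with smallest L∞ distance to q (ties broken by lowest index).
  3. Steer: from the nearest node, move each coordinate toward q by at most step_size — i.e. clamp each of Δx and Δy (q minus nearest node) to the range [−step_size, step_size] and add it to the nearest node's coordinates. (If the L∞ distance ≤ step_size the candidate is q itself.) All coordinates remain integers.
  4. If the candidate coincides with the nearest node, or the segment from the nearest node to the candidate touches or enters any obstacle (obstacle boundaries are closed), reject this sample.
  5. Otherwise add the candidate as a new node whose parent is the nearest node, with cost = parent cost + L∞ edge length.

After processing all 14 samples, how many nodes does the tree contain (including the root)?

1. q=(7,24) nearest=0 d=24 new=(7,6) → add node 1 parent=0 cost=6
2. q=(23,14) nearest=1 d=16 new=(13,12) → add node 2 parent=1 cost=12
3. q=(13,3) nearest=1 d=6 new=(13,3) → add node 3 parent=1 cost=12
4. q=(27,13) nearest=2 d=14 new=(19,13) → add node 4 parent=2 cost=18
5. q=(11,11) nearest=2 d=2 new=(11,11) → add node 5 parent=2 cost=14
6. q=(26,33) nearest=4 d=20 new=(25,19) → blocked by [20,27]×[16,21], reject
7. q=(13,32) nearest=4 d=19 new=(13,19) → add node 6 parent=4 cost=24
8. q=(28,30) nearest=6 d=15 new=(19,25) → add node 7 parent=6 cost=30
9. q=(9,40) nearest=7 d=15 new=(13,31) → add node 8 parent=7 cost=36
10. q=(3,39) nearest=8 d=10 new=(7,37) → blocked by [9,13]×[32,36], reject
11. q=(21,14) nearest=4 d=2 new=(21,14) → add node 9 parent=4 cost=20
12. q=(27,32) nearest=7 d=8 new=(25,31) → blocked by [22,29]×[30,33], reject
13. q=(18,16) nearest=4 d=3 new=(18,16) → add node 10 parent=4 cost=21
14. q=(10,30) nearest=8 d=3 new=(10,30) → add node 11 parent=8 cost=39

Node count: 12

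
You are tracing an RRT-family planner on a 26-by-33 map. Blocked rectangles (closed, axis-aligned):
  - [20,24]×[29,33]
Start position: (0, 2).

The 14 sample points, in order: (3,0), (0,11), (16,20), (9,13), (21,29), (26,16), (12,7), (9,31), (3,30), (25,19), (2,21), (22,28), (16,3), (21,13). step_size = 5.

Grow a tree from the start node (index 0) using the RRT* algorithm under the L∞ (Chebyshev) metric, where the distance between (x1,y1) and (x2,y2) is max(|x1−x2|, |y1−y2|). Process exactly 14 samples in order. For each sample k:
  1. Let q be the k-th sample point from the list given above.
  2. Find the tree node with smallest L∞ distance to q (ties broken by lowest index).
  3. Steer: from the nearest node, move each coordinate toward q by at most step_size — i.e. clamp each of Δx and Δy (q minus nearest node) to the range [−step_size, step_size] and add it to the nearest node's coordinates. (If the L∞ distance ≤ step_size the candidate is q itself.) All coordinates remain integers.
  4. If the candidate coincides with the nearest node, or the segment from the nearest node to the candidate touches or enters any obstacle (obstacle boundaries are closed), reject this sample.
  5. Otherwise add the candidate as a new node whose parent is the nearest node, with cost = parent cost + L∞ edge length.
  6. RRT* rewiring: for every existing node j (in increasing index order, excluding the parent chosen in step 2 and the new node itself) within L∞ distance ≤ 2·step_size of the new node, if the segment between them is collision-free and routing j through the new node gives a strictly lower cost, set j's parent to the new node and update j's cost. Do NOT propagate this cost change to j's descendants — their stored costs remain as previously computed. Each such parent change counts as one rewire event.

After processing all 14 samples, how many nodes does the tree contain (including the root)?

Node count: 15

1. q=(3,0) nearest=0 d=3 new=(3,0) → add node 1 parent=0 cost=3
2. q=(0,11) nearest=0 d=9 new=(0,7) → add node 2 parent=0 cost=5
3. q=(16,20) nearest=2 d=16 new=(5,12) → add node 3 parent=2 cost=10
4. q=(9,13) nearest=3 d=4 new=(9,13) → add node 4 parent=3 cost=14
5. q=(21,29) nearest=4 d=16 new=(14,18) → add node 5 parent=4 cost=19
6. q=(26,16) nearest=5 d=12 new=(19,16) → add node 6 parent=5 cost=24
7. q=(12,7) nearest=4 d=6 new=(12,8) → add node 7 parent=4 cost=19
8. q=(9,31) nearest=5 d=13 new=(9,23) → add node 8 parent=5 cost=24
9. q=(3,30) nearest=8 d=7 new=(4,28) → add node 9 parent=8 cost=29
10. q=(25,19) nearest=6 d=6 new=(24,19) → add node 10 parent=6 cost=29
11. q=(2,21) nearest=8 d=7 new=(4,21) → add node 11 parent=8 cost=29
12. q=(22,28) nearest=10 d=9 new=(22,24) → add node 12 parent=10 cost=34
13. q=(16,3) nearest=7 d=5 new=(16,3) → add node 13 parent=7 cost=24
14. q=(21,13) nearest=6 d=3 new=(21,13) → add node 14 parent=6 cost=27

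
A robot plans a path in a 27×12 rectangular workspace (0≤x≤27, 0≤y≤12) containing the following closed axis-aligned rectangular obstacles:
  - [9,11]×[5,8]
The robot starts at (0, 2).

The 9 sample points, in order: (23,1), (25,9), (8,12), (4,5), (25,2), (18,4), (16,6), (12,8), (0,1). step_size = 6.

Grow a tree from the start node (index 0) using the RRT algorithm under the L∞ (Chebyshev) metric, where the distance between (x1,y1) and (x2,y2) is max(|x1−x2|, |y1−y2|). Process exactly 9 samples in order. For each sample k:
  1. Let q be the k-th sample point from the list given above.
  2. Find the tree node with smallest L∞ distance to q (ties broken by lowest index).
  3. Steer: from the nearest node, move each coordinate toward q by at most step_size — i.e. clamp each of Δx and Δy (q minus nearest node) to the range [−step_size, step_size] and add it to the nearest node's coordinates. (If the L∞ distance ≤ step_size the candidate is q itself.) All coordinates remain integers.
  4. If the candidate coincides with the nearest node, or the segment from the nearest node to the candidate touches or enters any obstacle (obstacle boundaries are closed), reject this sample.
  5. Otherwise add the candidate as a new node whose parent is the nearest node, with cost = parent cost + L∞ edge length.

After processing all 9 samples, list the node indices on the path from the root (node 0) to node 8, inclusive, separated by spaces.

1. q=(23,1) nearest=0 d=23 new=(6,1) → add node 1 parent=0 cost=6
2. q=(25,9) nearest=1 d=19 new=(12,7) → blocked by [9,11]×[5,8], reject
3. q=(8,12) nearest=0 d=10 new=(6,8) → add node 2 parent=0 cost=6
4. q=(4,5) nearest=2 d=3 new=(4,5) → add node 3 parent=2 cost=9
5. q=(25,2) nearest=1 d=19 new=(12,2) → add node 4 parent=1 cost=12
6. q=(18,4) nearest=4 d=6 new=(18,4) → add node 5 parent=4 cost=18
7. q=(16,6) nearest=5 d=2 new=(16,6) → add node 6 parent=5 cost=20
8. q=(12,8) nearest=6 d=4 new=(12,8) → add node 7 parent=6 cost=24
9. q=(0,1) nearest=0 d=1 new=(0,1) → add node 8 parent=0 cost=1

Path: 0 8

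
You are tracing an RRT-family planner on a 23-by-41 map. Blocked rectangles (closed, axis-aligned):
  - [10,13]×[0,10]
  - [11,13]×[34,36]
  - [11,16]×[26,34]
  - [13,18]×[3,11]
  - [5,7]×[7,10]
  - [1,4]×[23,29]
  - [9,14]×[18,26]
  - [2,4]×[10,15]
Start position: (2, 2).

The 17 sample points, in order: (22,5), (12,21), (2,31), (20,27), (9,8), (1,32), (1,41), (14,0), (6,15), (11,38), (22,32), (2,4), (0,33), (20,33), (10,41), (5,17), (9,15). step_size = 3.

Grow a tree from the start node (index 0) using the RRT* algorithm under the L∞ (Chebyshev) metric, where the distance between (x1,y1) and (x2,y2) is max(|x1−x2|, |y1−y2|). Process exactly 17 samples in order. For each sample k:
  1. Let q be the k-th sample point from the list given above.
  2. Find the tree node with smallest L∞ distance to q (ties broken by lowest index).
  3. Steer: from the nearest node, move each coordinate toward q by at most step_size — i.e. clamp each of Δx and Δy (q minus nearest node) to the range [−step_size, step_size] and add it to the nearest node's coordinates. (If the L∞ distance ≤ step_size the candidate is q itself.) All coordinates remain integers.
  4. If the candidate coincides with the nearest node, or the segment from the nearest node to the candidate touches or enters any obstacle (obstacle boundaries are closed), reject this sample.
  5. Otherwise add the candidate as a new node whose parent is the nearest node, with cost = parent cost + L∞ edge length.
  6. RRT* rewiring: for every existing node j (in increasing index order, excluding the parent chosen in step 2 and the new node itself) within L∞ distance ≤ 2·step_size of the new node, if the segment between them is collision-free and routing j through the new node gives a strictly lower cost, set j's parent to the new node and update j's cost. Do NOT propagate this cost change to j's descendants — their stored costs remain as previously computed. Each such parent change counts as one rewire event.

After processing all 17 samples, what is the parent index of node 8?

1. q=(22,5) nearest=0 d=20 new=(5,5) → add node 1 parent=0 cost=3
2. q=(12,21) nearest=1 d=16 new=(8,8) → blocked by [5,7]×[7,10], reject
3. q=(2,31) nearest=1 d=26 new=(2,8) → add node 2 parent=1 cost=6
4. q=(20,27) nearest=2 d=19 new=(5,11) → blocked by [2,4]×[10,15], reject
5. q=(9,8) nearest=1 d=4 new=(8,8) → blocked by [5,7]×[7,10], reject
6. q=(1,32) nearest=2 d=24 new=(1,11) → add node 3 parent=2 cost=9
7. q=(1,41) nearest=3 d=30 new=(1,14) → add node 4 parent=3 cost=12
8. q=(14,0) nearest=1 d=9 new=(8,2) → add node 5 parent=1 cost=6
9. q=(6,15) nearest=3 d=5 new=(4,14) → blocked by [2,4]×[10,15], reject
10. q=(11,38) nearest=4 d=24 new=(4,17) → blocked by [2,4]×[10,15], reject
11. q=(22,32) nearest=3 d=21 new=(4,14) → blocked by [2,4]×[10,15], reject
12. q=(2,4) nearest=0 d=2 new=(2,4) → add node 6 parent=0 cost=2
13. q=(0,33) nearest=4 d=19 new=(0,17) → add node 7 parent=4 cost=15
14. q=(20,33) nearest=4 d=19 new=(4,17) → blocked by [2,4]×[10,15], reject
15. q=(10,41) nearest=7 d=24 new=(3,20) → add node 8 parent=7 cost=18
16. q=(5,17) nearest=8 d=3 new=(5,17) → add node 9 parent=8 cost=21
17. q=(9,15) nearest=9 d=4 new=(8,15) → add node 10 parent=9 cost=24

Parent of node 8: 7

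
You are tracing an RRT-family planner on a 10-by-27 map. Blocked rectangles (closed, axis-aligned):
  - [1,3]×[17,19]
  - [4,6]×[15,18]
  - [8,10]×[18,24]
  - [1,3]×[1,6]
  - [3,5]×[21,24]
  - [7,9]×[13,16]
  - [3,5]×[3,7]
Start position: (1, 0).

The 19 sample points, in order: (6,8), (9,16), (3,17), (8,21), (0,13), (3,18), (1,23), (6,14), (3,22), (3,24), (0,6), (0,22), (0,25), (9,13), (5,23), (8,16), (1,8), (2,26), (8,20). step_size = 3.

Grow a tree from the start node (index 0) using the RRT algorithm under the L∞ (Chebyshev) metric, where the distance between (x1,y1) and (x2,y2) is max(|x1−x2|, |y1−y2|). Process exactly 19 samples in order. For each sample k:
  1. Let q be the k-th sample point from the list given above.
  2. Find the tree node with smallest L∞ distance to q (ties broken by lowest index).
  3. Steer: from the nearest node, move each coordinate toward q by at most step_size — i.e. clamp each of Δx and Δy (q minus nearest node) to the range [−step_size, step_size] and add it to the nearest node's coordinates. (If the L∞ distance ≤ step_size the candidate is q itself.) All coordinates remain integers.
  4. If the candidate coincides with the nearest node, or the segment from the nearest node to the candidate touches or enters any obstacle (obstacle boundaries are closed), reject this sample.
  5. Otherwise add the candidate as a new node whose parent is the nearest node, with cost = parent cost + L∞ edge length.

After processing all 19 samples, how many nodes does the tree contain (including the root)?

1. q=(6,8) nearest=0 d=8 new=(4,3) → blocked by [1,3]×[1,6], reject
2. q=(9,16) nearest=0 d=16 new=(4,3) → blocked by [1,3]×[1,6], reject
3. q=(3,17) nearest=0 d=17 new=(3,3) → blocked by [1,3]×[1,6], reject
4. q=(8,21) nearest=0 d=21 new=(4,3) → blocked by [1,3]×[1,6], reject
5. q=(0,13) nearest=0 d=13 new=(0,3) → add node 1 parent=0 cost=3
6. q=(3,18) nearest=1 d=15 new=(3,6) → blocked by [1,3]×[1,6], reject
7. q=(1,23) nearest=1 d=20 new=(1,6) → blocked by [1,3]×[1,6], reject
8. q=(6,14) nearest=1 d=11 new=(3,6) → blocked by [1,3]×[1,6], reject
9. q=(3,22) nearest=1 d=19 new=(3,6) → blocked by [1,3]×[1,6], reject
10. q=(3,24) nearest=1 d=21 new=(3,6) → blocked by [1,3]×[1,6], reject
11. q=(0,6) nearest=1 d=3 new=(0,6) → add node 2 parent=1 cost=6
12. q=(0,22) nearest=2 d=16 new=(0,9) → add node 3 parent=2 cost=9
13. q=(0,25) nearest=3 d=16 new=(0,12) → add node 4 parent=3 cost=12
14. q=(9,13) nearest=2 d=9 new=(3,9) → add node 5 parent=2 cost=9
15. q=(5,23) nearest=4 d=11 new=(3,15) → add node 6 parent=4 cost=15
16. q=(8,16) nearest=6 d=5 new=(6,16) → blocked by [4,6]×[15,18], reject
17. q=(1,8) nearest=3 d=1 new=(1,8) → add node 7 parent=3 cost=10
18. q=(2,26) nearest=6 d=11 new=(2,18) → blocked by [1,3]×[17,19], reject
19. q=(8,20) nearest=6 d=5 new=(6,18) → blocked by [4,6]×[15,18], reject

Node count: 8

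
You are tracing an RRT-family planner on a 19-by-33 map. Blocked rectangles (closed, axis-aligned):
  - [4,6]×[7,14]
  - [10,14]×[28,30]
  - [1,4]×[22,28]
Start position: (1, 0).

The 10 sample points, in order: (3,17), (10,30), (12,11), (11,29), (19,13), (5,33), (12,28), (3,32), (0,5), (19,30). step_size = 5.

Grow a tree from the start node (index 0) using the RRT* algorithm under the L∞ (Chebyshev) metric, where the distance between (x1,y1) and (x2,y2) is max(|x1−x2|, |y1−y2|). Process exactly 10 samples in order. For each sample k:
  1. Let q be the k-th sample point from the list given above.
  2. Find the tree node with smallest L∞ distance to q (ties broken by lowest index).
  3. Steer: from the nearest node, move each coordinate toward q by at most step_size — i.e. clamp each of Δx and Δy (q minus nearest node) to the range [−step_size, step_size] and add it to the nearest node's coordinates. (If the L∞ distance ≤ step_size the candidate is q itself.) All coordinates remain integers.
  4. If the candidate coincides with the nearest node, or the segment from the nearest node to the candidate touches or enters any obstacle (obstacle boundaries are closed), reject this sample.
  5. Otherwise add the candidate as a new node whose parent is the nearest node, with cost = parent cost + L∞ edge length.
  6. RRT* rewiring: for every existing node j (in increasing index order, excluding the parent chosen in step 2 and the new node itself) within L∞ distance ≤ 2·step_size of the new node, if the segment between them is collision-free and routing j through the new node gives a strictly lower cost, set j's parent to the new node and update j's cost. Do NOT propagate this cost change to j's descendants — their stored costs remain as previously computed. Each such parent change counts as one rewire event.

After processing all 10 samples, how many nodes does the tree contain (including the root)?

Node count: 4

1. q=(3,17) nearest=0 d=17 new=(3,5) → add node 1 parent=0 cost=5
2. q=(10,30) nearest=1 d=25 new=(8,10) → blocked by [4,6]×[7,14], reject
3. q=(12,11) nearest=1 d=9 new=(8,10) → blocked by [4,6]×[7,14], reject
4. q=(11,29) nearest=1 d=24 new=(8,10) → blocked by [4,6]×[7,14], reject
5. q=(19,13) nearest=1 d=16 new=(8,10) → blocked by [4,6]×[7,14], reject
6. q=(5,33) nearest=1 d=28 new=(5,10) → blocked by [4,6]×[7,14], reject
7. q=(12,28) nearest=1 d=23 new=(8,10) → blocked by [4,6]×[7,14], reject
8. q=(3,32) nearest=1 d=27 new=(3,10) → add node 2 parent=1 cost=10
9. q=(0,5) nearest=1 d=3 new=(0,5) → add node 3 parent=1 cost=8
10. q=(19,30) nearest=2 d=20 new=(8,15) → blocked by [4,6]×[7,14], reject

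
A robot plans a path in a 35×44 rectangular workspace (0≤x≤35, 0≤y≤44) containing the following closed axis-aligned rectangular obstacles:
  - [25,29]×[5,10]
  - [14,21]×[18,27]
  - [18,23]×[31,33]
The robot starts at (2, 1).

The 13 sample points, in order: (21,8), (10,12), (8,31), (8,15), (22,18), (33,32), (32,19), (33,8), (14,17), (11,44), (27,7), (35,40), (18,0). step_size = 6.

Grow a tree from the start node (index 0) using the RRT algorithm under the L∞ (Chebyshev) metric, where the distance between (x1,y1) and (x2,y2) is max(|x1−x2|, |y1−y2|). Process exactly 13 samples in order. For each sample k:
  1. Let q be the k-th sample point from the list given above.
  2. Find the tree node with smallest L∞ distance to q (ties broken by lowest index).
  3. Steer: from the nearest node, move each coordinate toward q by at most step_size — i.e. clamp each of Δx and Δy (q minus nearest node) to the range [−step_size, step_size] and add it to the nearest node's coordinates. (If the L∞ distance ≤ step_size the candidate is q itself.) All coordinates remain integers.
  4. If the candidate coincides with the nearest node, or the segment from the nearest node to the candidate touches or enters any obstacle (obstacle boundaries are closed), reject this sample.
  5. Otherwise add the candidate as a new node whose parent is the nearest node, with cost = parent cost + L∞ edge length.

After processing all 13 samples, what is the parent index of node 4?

1. q=(21,8) nearest=0 d=19 new=(8,7) → add node 1 parent=0 cost=6
2. q=(10,12) nearest=1 d=5 new=(10,12) → add node 2 parent=1 cost=11
3. q=(8,31) nearest=2 d=19 new=(8,18) → add node 3 parent=2 cost=17
4. q=(8,15) nearest=2 d=3 new=(8,15) → add node 4 parent=2 cost=14
5. q=(22,18) nearest=2 d=12 new=(16,18) → blocked by [14,21]×[18,27], reject
6. q=(33,32) nearest=2 d=23 new=(16,18) → blocked by [14,21]×[18,27], reject
7. q=(32,19) nearest=2 d=22 new=(16,18) → blocked by [14,21]×[18,27], reject
8. q=(33,8) nearest=2 d=23 new=(16,8) → add node 5 parent=2 cost=17
9. q=(14,17) nearest=2 d=5 new=(14,17) → add node 6 parent=2 cost=16
10. q=(11,44) nearest=3 d=26 new=(11,24) → add node 7 parent=3 cost=23
11. q=(27,7) nearest=5 d=11 new=(22,7) → add node 8 parent=5 cost=23
12. q=(35,40) nearest=6 d=23 new=(20,23) → blocked by [14,21]×[18,27], reject
13. q=(18,0) nearest=8 d=7 new=(18,1) → add node 9 parent=8 cost=29

Parent of node 4: 2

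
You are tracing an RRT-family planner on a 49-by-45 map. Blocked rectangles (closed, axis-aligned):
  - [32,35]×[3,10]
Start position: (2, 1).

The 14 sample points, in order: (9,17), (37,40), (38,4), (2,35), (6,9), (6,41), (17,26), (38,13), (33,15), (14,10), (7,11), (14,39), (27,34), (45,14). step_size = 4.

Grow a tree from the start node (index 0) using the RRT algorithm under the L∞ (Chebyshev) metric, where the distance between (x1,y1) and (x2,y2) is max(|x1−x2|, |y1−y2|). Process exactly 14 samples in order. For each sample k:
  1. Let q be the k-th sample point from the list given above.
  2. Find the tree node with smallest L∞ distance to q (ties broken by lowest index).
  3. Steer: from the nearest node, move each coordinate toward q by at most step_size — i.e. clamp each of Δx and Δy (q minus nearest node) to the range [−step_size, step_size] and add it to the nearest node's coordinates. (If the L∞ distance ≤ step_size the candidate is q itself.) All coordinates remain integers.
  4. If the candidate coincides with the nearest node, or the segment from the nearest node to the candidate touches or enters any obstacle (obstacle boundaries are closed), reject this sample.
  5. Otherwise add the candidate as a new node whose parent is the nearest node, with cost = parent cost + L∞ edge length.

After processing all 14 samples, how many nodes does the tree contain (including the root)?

1. q=(9,17) nearest=0 d=16 new=(6,5) → add node 1 parent=0 cost=4
2. q=(37,40) nearest=1 d=35 new=(10,9) → add node 2 parent=1 cost=8
3. q=(38,4) nearest=2 d=28 new=(14,5) → add node 3 parent=2 cost=12
4. q=(2,35) nearest=2 d=26 new=(6,13) → add node 4 parent=2 cost=12
5. q=(6,9) nearest=1 d=4 new=(6,9) → add node 5 parent=1 cost=8
6. q=(6,41) nearest=4 d=28 new=(6,17) → add node 6 parent=4 cost=16
7. q=(17,26) nearest=6 d=11 new=(10,21) → add node 7 parent=6 cost=20
8. q=(38,13) nearest=3 d=24 new=(18,9) → add node 8 parent=3 cost=16
9. q=(33,15) nearest=8 d=15 new=(22,13) → add node 9 parent=8 cost=20
10. q=(14,10) nearest=2 d=4 new=(14,10) → add node 10 parent=2 cost=12
11. q=(7,11) nearest=4 d=2 new=(7,11) → add node 11 parent=4 cost=14
12. q=(14,39) nearest=7 d=18 new=(14,25) → add node 12 parent=7 cost=24
13. q=(27,34) nearest=12 d=13 new=(18,29) → add node 13 parent=12 cost=28
14. q=(45,14) nearest=9 d=23 new=(26,14) → add node 14 parent=9 cost=24

Node count: 15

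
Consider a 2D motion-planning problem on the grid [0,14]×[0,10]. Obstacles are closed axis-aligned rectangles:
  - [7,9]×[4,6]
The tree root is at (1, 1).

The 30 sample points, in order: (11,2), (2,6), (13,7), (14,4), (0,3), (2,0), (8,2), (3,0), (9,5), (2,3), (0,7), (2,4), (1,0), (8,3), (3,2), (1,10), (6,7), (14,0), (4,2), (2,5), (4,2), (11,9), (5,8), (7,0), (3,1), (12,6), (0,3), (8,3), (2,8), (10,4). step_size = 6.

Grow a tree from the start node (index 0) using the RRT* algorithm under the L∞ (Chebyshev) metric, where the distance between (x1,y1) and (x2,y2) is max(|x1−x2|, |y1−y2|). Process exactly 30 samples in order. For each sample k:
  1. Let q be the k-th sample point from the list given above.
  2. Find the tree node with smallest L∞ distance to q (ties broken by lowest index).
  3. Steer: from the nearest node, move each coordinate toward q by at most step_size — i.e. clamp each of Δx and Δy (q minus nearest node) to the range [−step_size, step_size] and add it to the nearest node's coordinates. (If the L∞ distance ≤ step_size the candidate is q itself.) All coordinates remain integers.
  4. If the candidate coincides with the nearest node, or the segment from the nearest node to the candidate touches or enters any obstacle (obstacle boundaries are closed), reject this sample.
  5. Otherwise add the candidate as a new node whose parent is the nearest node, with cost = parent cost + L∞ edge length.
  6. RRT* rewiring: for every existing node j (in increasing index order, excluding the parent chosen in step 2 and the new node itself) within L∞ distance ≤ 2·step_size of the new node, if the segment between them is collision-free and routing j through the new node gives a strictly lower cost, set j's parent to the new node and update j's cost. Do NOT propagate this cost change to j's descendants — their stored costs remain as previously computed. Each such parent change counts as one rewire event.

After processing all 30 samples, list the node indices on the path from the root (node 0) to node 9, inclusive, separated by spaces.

Path: 0 9

1. q=(11,2) nearest=0 d=10 new=(7,2) → add node 1 parent=0 cost=6
2. q=(2,6) nearest=0 d=5 new=(2,6) → add node 2 parent=0 cost=5
3. q=(13,7) nearest=1 d=6 new=(13,7) → add node 3 parent=1 cost=12
4. q=(14,4) nearest=3 d=3 new=(14,4) → add node 4 parent=3 cost=15
5. q=(0,3) nearest=0 d=2 new=(0,3) → add node 5 parent=0 cost=2
6. q=(2,0) nearest=0 d=1 new=(2,0) → add node 6 parent=0 cost=1; rewire 4→6 (13<15)
7. q=(8,2) nearest=1 d=1 new=(8,2) → add node 7 parent=1 cost=7
8. q=(3,0) nearest=6 d=1 new=(3,0) → add node 8 parent=6 cost=2
9. q=(9,5) nearest=1 d=3 new=(9,5) → blocked by [7,9]×[4,6], reject
10. q=(2,3) nearest=0 d=2 new=(2,3) → add node 9 parent=0 cost=2
11. q=(0,7) nearest=2 d=2 new=(0,7) → add node 10 parent=2 cost=7
12. q=(2,4) nearest=9 d=1 new=(2,4) → add node 11 parent=9 cost=3; rewire 10→11 (6<7)
13. q=(1,0) nearest=0 d=1 new=(1,0) → add node 12 parent=0 cost=1
14. q=(8,3) nearest=1 d=1 new=(8,3) → add node 13 parent=1 cost=7
15. q=(3,2) nearest=9 d=1 new=(3,2) → add node 14 parent=9 cost=3
16. q=(1,10) nearest=10 d=3 new=(1,10) → add node 15 parent=10 cost=9
17. q=(6,7) nearest=2 d=4 new=(6,7) → add node 16 parent=2 cost=9
18. q=(14,0) nearest=4 d=4 new=(14,0) → add node 17 parent=4 cost=17
19. q=(4,2) nearest=14 d=1 new=(4,2) → add node 18 parent=14 cost=4; rewire 17→18 (14<17)
20. q=(2,5) nearest=2 d=1 new=(2,5) → add node 19 parent=2 cost=6
21. q=(4,2) nearest=18 d=0 → coincident, reject
22. q=(11,9) nearest=3 d=2 new=(11,9) → add node 20 parent=3 cost=14
23. q=(5,8) nearest=16 d=1 new=(5,8) → add node 21 parent=16 cost=10
24. q=(7,0) nearest=1 d=2 new=(7,0) → add node 22 parent=1 cost=8
25. q=(3,1) nearest=6 d=1 new=(3,1) → add node 23 parent=6 cost=2; rewire 16→23 (8<9); rewire 17→23 (13<14); rewire 18→23 (3<4); rewire 21→23 (9<10); rewire 22→23 (6<8)
26. q=(12,6) nearest=3 d=1 new=(12,6) → add node 24 parent=3 cost=13
27. q=(0,3) nearest=5 d=0 → coincident, reject
28. q=(8,3) nearest=13 d=0 → coincident, reject
29. q=(2,8) nearest=2 d=2 new=(2,8) → add node 25 parent=2 cost=7
30. q=(10,4) nearest=7 d=2 new=(10,4) → add node 26 parent=7 cost=9; rewire 24→26 (11<13)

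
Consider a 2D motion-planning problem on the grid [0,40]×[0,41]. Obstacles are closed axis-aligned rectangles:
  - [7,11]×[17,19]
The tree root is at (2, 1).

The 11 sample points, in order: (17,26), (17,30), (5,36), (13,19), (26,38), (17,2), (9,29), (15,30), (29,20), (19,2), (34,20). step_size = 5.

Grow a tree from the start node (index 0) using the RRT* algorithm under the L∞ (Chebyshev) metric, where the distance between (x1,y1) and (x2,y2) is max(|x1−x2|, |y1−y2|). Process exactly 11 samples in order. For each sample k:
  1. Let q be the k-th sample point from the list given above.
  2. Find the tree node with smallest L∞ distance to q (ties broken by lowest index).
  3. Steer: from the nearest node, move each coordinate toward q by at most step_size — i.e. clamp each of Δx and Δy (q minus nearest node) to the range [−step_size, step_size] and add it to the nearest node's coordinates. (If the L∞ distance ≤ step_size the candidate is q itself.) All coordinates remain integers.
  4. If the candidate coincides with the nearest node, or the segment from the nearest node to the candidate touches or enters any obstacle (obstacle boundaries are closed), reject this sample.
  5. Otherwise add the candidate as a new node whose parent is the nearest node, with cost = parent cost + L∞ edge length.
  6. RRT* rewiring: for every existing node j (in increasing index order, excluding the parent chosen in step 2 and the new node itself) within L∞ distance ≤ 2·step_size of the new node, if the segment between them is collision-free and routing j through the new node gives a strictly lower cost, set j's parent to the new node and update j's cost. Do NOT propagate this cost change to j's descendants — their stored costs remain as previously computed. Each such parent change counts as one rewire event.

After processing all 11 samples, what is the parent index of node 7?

Parent of node 7: 5

1. q=(17,26) nearest=0 d=25 new=(7,6) → add node 1 parent=0 cost=5
2. q=(17,30) nearest=1 d=24 new=(12,11) → add node 2 parent=1 cost=10
3. q=(5,36) nearest=2 d=25 new=(7,16) → add node 3 parent=2 cost=15
4. q=(13,19) nearest=3 d=6 new=(12,19) → blocked by [7,11]×[17,19], reject
5. q=(26,38) nearest=3 d=22 new=(12,21) → blocked by [7,11]×[17,19], reject
6. q=(17,2) nearest=2 d=9 new=(17,6) → add node 4 parent=2 cost=15
7. q=(9,29) nearest=3 d=13 new=(9,21) → blocked by [7,11]×[17,19], reject
8. q=(15,30) nearest=3 d=14 new=(12,21) → blocked by [7,11]×[17,19], reject
9. q=(29,20) nearest=4 d=14 new=(22,11) → add node 5 parent=4 cost=20
10. q=(19,2) nearest=4 d=4 new=(19,2) → add node 6 parent=4 cost=19
11. q=(34,20) nearest=5 d=12 new=(27,16) → add node 7 parent=5 cost=25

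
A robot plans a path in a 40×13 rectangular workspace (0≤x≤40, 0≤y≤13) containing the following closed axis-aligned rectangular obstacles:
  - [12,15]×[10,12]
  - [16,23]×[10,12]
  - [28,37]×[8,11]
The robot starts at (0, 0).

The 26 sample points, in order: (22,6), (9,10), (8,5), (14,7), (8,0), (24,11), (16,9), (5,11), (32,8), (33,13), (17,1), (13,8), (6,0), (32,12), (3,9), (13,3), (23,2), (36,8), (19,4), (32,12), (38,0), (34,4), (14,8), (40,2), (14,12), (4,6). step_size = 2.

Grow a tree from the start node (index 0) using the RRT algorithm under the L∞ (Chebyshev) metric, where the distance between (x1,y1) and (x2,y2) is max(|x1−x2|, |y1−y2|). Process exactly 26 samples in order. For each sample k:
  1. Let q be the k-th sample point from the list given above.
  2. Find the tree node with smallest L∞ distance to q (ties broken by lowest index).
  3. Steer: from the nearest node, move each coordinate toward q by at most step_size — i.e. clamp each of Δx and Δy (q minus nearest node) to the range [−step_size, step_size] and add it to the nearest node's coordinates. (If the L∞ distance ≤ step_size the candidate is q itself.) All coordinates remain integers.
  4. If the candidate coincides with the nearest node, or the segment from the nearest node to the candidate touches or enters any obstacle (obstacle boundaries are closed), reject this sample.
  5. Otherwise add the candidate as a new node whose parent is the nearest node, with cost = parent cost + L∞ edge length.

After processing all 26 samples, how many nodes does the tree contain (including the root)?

Node count: 24

1. q=(22,6) nearest=0 d=22 new=(2,2) → add node 1 parent=0 cost=2
2. q=(9,10) nearest=1 d=8 new=(4,4) → add node 2 parent=1 cost=4
3. q=(8,5) nearest=2 d=4 new=(6,5) → add node 3 parent=2 cost=6
4. q=(14,7) nearest=3 d=8 new=(8,7) → add node 4 parent=3 cost=8
5. q=(8,0) nearest=2 d=4 new=(6,2) → add node 5 parent=2 cost=6
6. q=(24,11) nearest=4 d=16 new=(10,9) → add node 6 parent=4 cost=10
7. q=(16,9) nearest=6 d=6 new=(12,9) → add node 7 parent=6 cost=12
8. q=(5,11) nearest=4 d=4 new=(6,9) → add node 8 parent=4 cost=10
9. q=(32,8) nearest=7 d=20 new=(14,8) → add node 9 parent=7 cost=14
10. q=(33,13) nearest=9 d=19 new=(16,10) → blocked by [16,23]×[10,12], reject
11. q=(17,1) nearest=9 d=7 new=(16,6) → add node 10 parent=9 cost=16
12. q=(13,8) nearest=7 d=1 new=(13,8) → add node 11 parent=7 cost=13
13. q=(6,0) nearest=5 d=2 new=(6,0) → add node 12 parent=5 cost=8
14. q=(32,12) nearest=10 d=16 new=(18,8) → add node 13 parent=10 cost=18
15. q=(3,9) nearest=8 d=3 new=(4,9) → add node 14 parent=8 cost=12
16. q=(13,3) nearest=10 d=3 new=(14,4) → add node 15 parent=10 cost=18
17. q=(23,2) nearest=13 d=6 new=(20,6) → add node 16 parent=13 cost=20
18. q=(36,8) nearest=16 d=16 new=(22,8) → add node 17 parent=16 cost=22
19. q=(19,4) nearest=16 d=2 new=(19,4) → add node 18 parent=16 cost=22
20. q=(32,12) nearest=17 d=10 new=(24,10) → add node 19 parent=17 cost=24
21. q=(38,0) nearest=19 d=14 new=(26,8) → add node 20 parent=19 cost=26
22. q=(34,4) nearest=20 d=8 new=(28,6) → add node 21 parent=20 cost=28
23. q=(14,8) nearest=9 d=0 → coincident, reject
24. q=(40,2) nearest=21 d=12 new=(30,4) → add node 22 parent=21 cost=30
25. q=(14,12) nearest=7 d=3 new=(14,11) → blocked by [12,15]×[10,12], reject
26. q=(4,6) nearest=2 d=2 new=(4,6) → add node 23 parent=2 cost=6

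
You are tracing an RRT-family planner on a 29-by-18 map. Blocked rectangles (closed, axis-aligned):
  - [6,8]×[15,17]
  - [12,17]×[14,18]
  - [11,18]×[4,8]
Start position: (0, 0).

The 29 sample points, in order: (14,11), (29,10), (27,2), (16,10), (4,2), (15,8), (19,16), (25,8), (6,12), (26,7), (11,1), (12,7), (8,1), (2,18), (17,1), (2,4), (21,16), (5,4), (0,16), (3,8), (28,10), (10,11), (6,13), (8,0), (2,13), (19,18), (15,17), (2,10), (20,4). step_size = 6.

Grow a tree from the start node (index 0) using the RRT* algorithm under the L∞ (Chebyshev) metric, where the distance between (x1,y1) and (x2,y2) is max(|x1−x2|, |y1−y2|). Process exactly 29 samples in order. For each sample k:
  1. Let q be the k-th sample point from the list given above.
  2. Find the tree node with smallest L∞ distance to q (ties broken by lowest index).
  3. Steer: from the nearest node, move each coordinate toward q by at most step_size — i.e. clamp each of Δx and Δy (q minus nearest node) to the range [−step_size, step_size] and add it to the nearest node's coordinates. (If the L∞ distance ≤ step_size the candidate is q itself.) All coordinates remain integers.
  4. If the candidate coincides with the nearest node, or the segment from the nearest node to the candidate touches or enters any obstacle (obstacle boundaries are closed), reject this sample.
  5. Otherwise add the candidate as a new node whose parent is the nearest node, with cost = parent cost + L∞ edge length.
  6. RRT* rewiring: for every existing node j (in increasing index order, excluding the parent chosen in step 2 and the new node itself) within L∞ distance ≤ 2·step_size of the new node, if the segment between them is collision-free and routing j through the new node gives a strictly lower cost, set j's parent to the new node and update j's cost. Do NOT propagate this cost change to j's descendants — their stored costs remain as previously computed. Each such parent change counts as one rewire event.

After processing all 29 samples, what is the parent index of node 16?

1. q=(14,11) nearest=0 d=14 new=(6,6) → add node 1 parent=0 cost=6
2. q=(29,10) nearest=1 d=23 new=(12,10) → add node 2 parent=1 cost=12
3. q=(27,2) nearest=2 d=15 new=(18,4) → blocked by [11,18]×[4,8], reject
4. q=(16,10) nearest=2 d=4 new=(16,10) → add node 3 parent=2 cost=16
5. q=(4,2) nearest=0 d=4 new=(4,2) → add node 4 parent=0 cost=4
6. q=(15,8) nearest=3 d=2 new=(15,8) → blocked by [11,18]×[4,8], reject
7. q=(19,16) nearest=3 d=6 new=(19,16) → add node 5 parent=3 cost=22
8. q=(25,8) nearest=5 d=8 new=(25,10) → add node 6 parent=5 cost=28
9. q=(6,12) nearest=1 d=6 new=(6,12) → add node 7 parent=1 cost=12
10. q=(26,7) nearest=6 d=3 new=(26,7) → add node 8 parent=6 cost=31
11. q=(11,1) nearest=1 d=5 new=(11,1) → add node 9 parent=1 cost=11
12. q=(12,7) nearest=2 d=3 new=(12,7) → blocked by [11,18]×[4,8], reject
13. q=(8,1) nearest=9 d=3 new=(8,1) → add node 10 parent=9 cost=14
14. q=(2,18) nearest=7 d=6 new=(2,18) → add node 11 parent=7 cost=18
15. q=(17,1) nearest=9 d=6 new=(17,1) → add node 12 parent=9 cost=17; rewire 6→12 (26<28); rewire 8→12 (26<31)
16. q=(2,4) nearest=4 d=2 new=(2,4) → add node 13 parent=4 cost=6; rewire 10→13 (12<14)
17. q=(21,16) nearest=5 d=2 new=(21,16) → add node 14 parent=5 cost=24
18. q=(5,4) nearest=1 d=2 new=(5,4) → add node 15 parent=1 cost=8; rewire 10→15 (11<12)
19. q=(0,16) nearest=11 d=2 new=(0,16) → add node 16 parent=11 cost=20
20. q=(3,8) nearest=1 d=3 new=(3,8) → add node 17 parent=1 cost=9; rewire 16→17 (17<20)
21. q=(28,10) nearest=6 d=3 new=(28,10) → add node 18 parent=6 cost=29
22. q=(10,11) nearest=2 d=2 new=(10,11) → add node 19 parent=2 cost=14
23. q=(6,13) nearest=7 d=1 new=(6,13) → add node 20 parent=7 cost=13
24. q=(8,0) nearest=10 d=1 new=(8,0) → add node 21 parent=10 cost=12
25. q=(2,13) nearest=16 d=3 new=(2,13) → add node 22 parent=16 cost=20
26. q=(19,18) nearest=5 d=2 new=(19,18) → add node 23 parent=5 cost=24
27. q=(15,17) nearest=5 d=4 new=(15,17) → blocked by [12,17]×[14,18], reject
28. q=(2,10) nearest=17 d=2 new=(2,10) → add node 24 parent=17 cost=11; rewire 22→24 (14<20)
29. q=(20,4) nearest=12 d=3 new=(20,4) → add node 25 parent=12 cost=20; rewire 18→25 (28<29)

Parent of node 16: 17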